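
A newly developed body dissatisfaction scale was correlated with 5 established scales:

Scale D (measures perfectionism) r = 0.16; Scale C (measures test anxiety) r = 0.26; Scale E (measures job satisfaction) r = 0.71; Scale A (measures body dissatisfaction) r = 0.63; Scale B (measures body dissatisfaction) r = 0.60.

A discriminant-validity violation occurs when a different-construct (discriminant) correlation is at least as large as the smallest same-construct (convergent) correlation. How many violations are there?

Convergent (same construct = body dissatisfaction): Scale A, Scale B.
Smallest convergent = 0.60. Discriminant values: 0.16, 0.26, 0.71; count ≥ 0.60 → 1.

1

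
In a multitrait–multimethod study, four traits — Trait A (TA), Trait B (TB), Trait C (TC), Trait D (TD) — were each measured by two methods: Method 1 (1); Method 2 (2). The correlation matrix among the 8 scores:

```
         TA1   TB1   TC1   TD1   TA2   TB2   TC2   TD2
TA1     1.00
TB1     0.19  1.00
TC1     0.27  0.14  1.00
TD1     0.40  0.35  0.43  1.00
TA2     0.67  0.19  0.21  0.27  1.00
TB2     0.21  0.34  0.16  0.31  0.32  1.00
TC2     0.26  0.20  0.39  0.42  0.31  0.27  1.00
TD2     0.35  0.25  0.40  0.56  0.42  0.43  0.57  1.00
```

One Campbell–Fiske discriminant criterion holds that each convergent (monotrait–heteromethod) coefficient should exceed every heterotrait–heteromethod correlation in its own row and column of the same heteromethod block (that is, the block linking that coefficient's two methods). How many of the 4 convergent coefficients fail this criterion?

1

Checking each validity diagonal entry against its comparison values:
TA (methods 1·2): 0.67 vs {0.21, 0.19, 0.26, 0.21, 0.35, 0.27} → pass.
TB (methods 1·2): 0.34 vs {0.19, 0.21, 0.20, 0.16, 0.25, 0.31} → pass.
TC (methods 1·2): 0.39 vs {0.21, 0.26, 0.16, 0.20, 0.40, 0.42} → fail.
TD (methods 1·2): 0.56 vs {0.27, 0.35, 0.31, 0.25, 0.42, 0.40} → pass.
1 of 4 fail.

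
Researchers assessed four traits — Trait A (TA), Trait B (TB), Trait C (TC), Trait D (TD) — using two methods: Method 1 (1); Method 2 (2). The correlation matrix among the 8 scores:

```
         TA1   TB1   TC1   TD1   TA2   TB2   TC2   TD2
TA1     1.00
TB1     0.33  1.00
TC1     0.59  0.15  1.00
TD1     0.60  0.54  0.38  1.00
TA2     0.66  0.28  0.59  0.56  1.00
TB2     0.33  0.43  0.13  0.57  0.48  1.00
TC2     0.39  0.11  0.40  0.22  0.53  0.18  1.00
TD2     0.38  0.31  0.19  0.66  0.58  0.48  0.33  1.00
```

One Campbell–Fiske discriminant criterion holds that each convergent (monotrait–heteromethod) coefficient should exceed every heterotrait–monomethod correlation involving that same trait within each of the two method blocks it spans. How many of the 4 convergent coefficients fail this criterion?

Checking each validity diagonal entry against its comparison values:
TA (methods 1·2): 0.66 vs {0.33, 0.48, 0.59, 0.53, 0.60, 0.58} → pass.
TB (methods 1·2): 0.43 vs {0.33, 0.48, 0.15, 0.18, 0.54, 0.48} → fail.
TC (methods 1·2): 0.40 vs {0.59, 0.53, 0.15, 0.18, 0.38, 0.33} → fail.
TD (methods 1·2): 0.66 vs {0.60, 0.58, 0.54, 0.48, 0.38, 0.33} → pass.
2 of 4 fail.

2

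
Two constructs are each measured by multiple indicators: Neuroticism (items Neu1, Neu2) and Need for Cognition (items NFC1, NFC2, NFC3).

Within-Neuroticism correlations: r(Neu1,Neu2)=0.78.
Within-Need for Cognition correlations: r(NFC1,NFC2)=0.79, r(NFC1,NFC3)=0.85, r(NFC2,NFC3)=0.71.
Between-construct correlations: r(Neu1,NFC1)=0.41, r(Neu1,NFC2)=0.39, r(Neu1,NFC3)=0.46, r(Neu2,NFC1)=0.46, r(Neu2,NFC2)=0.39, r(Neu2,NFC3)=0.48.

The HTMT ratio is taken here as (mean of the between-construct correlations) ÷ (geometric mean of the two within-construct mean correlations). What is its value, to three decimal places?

0.552

Between-construct mean = 2.59/6 = 0.4317.
Mean within-Neu = 0.78/1 = 0.7800; mean within-NFC = 2.35/3 = 0.7833.
Geometric mean = √(0.7800 × 0.7833) = 0.7816.
HTMT = 0.4317 / 0.7816 = 0.552.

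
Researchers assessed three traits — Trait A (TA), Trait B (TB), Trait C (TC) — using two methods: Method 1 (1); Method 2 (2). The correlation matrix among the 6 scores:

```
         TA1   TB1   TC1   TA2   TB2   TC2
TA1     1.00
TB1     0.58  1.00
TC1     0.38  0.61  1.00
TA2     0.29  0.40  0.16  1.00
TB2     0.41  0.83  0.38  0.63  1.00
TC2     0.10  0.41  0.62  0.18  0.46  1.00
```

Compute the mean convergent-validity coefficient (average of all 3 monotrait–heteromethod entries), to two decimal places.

Convergent values: 0.29, 0.83, 0.62; mean = 1.74/3 = 0.58.

0.58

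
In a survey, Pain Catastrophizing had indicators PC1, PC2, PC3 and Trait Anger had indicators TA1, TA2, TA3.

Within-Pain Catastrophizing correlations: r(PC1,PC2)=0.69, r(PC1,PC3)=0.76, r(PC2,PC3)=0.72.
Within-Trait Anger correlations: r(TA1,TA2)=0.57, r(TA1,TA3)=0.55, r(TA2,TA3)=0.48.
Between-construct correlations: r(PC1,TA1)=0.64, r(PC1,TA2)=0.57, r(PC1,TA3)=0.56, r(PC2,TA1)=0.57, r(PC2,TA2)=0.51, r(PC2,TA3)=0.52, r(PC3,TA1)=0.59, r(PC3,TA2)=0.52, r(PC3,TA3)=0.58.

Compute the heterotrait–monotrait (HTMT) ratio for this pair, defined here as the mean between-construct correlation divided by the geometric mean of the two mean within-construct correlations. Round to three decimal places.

0.905

Mean heterotrait r = 5.06/9 = 0.5622.
Mean within-PC = 2.17/3 = 0.7233; mean within-TA = 1.60/3 = 0.5333.
Geometric mean = √(0.7233 × 0.5333) = 0.6211.
HTMT = 0.5622 / 0.6211 = 0.905.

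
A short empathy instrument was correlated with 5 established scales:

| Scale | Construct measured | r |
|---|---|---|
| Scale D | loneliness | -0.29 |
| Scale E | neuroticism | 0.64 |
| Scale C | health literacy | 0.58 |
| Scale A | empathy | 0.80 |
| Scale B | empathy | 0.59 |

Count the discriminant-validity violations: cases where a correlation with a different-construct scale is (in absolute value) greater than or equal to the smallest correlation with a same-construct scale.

Convergent (same construct = empathy): Scale A, Scale B.
Smallest convergent = 0.59. Discriminant |r|: 0.29, 0.64, 0.58; count ≥ 0.59 → 1.

1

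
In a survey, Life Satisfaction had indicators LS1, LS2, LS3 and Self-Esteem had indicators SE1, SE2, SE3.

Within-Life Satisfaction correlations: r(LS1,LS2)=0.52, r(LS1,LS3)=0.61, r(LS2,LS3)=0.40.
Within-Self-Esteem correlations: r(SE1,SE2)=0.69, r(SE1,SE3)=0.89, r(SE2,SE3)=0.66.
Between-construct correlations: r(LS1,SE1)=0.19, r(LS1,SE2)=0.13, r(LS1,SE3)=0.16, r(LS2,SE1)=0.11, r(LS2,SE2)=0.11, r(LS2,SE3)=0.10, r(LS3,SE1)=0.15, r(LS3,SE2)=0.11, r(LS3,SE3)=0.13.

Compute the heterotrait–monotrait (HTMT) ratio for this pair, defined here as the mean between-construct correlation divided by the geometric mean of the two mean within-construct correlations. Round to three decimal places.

Mean heterotrait r = 1.19/9 = 0.1322.
Mean within-LS = 1.53/3 = 0.5100; mean within-SE = 2.24/3 = 0.7467.
Geometric mean = √(0.5100 × 0.7467) = 0.6171.
HTMT = 0.1322 / 0.6171 = 0.214.

0.214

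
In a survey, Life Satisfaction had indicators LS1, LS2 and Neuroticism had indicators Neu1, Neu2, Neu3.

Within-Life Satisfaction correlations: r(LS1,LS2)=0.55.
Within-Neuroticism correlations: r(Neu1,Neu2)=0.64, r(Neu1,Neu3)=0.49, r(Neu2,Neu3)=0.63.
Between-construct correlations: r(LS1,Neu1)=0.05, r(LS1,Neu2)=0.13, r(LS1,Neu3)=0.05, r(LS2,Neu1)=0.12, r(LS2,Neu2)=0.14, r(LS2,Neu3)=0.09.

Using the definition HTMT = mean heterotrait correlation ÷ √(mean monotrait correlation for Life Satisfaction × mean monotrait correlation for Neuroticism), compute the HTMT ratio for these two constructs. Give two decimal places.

Mean heterotrait r = 0.58/6 = 0.0967.
Mean within-LS = 0.55/1 = 0.5500; mean within-Neu = 1.76/3 = 0.5867.
Geometric mean = √(0.5500 × 0.5867) = 0.5681.
HTMT = 0.0967 / 0.5681 = 0.17.

0.17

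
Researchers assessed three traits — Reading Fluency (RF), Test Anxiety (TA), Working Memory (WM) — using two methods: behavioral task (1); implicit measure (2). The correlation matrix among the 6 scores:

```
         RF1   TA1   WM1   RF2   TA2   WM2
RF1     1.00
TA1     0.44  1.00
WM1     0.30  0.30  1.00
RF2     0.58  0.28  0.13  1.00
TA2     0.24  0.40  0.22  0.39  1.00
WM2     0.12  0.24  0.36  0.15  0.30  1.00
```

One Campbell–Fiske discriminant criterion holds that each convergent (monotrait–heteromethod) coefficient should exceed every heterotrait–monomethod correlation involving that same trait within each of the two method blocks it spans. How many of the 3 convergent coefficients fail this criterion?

1

Checking each validity diagonal entry against its comparison values:
RF (methods 1·2): 0.58 vs {0.44, 0.39, 0.30, 0.15} → pass.
TA (methods 1·2): 0.40 vs {0.44, 0.39, 0.30, 0.30} → fail.
WM (methods 1·2): 0.36 vs {0.30, 0.15, 0.30, 0.30} → pass.
1 of 3 fail.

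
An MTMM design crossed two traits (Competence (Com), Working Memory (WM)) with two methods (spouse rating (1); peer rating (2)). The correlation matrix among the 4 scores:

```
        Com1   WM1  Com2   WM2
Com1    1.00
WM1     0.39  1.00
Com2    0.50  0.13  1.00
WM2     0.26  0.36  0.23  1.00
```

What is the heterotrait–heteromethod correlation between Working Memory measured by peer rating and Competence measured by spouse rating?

Different traits and methods: r(WM2, Com1) = 0.26.

0.26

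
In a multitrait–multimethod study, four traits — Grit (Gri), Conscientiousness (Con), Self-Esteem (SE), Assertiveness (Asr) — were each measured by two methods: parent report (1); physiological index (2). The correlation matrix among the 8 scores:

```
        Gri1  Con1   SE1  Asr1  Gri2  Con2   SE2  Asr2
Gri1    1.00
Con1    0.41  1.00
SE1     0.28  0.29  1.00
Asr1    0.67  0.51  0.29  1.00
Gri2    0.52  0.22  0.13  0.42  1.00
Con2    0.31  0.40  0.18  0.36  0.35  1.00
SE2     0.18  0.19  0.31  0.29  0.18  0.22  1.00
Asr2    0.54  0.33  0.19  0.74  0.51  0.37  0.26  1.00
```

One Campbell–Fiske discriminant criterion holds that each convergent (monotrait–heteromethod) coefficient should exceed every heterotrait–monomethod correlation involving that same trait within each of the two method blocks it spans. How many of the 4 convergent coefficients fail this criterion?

2

Each convergent coefficient versus the relevant comparison correlations:
Gri (methods 1·2): 0.52 vs {0.41, 0.35, 0.28, 0.18, 0.67, 0.51} → fail.
Con (methods 1·2): 0.40 vs {0.41, 0.35, 0.29, 0.22, 0.51, 0.37} → fail.
SE (methods 1·2): 0.31 vs {0.28, 0.18, 0.29, 0.22, 0.29, 0.26} → pass.
Asr (methods 1·2): 0.74 vs {0.67, 0.51, 0.51, 0.37, 0.29, 0.26} → pass.
2 of 4 fail.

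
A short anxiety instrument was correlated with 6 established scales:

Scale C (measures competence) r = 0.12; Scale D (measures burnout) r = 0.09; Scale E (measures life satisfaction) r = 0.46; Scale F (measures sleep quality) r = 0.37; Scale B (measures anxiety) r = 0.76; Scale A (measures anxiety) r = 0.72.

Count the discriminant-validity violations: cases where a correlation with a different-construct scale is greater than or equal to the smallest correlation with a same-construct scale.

0

Convergent (same construct = anxiety): Scale B, Scale A.
Smallest convergent = 0.72. Discriminant values: 0.12, 0.09, 0.46, 0.37; count ≥ 0.72 → 0.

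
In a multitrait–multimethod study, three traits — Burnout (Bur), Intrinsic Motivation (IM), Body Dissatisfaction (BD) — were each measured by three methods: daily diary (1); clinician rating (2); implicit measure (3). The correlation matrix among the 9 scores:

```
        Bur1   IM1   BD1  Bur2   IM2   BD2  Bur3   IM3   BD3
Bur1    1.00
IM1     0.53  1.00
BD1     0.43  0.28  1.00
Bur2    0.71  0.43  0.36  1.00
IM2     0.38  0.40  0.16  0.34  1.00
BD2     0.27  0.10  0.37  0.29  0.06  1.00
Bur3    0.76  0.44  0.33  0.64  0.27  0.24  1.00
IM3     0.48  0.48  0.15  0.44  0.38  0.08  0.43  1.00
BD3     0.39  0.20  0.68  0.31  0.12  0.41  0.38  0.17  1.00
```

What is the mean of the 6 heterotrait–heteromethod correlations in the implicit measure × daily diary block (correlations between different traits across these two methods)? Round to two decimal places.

HTHM values (method 3 × method 1): 0.44, 0.33, 0.48, 0.15, 0.39, 0.20; mean = 1.99/6 = 0.33.

0.33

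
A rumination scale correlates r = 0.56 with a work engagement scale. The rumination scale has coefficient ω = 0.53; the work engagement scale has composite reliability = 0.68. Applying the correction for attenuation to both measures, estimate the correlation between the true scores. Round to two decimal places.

r_true = r_obs / √(r_xx · r_yy) = 0.56 / √(0.53 × 0.68) = 0.56 / √0.3604 = 0.56 / 0.6003 ≈ 0.93.

0.93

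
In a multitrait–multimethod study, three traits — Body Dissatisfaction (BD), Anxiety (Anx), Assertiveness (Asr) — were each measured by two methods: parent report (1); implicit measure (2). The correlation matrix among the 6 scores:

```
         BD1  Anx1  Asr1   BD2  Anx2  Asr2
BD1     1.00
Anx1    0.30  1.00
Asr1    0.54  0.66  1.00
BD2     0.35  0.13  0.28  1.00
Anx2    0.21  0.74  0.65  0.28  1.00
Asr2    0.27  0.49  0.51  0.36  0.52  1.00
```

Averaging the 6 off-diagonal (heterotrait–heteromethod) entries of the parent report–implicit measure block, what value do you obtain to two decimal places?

HTHM values (method 1 × method 2): 0.21, 0.27, 0.13, 0.49, 0.28, 0.65; mean = 2.03/6 = 0.34.

0.34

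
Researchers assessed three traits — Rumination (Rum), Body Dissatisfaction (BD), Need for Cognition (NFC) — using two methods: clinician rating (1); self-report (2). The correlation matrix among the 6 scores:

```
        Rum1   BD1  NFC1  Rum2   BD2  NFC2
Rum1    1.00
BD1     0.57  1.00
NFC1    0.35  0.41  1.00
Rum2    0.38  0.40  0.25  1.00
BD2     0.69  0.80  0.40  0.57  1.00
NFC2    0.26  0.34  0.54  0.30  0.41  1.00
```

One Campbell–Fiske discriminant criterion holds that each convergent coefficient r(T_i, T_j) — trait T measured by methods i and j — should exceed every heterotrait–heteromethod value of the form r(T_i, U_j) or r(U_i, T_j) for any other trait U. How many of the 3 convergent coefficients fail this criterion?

1

Each convergent coefficient versus the relevant comparison correlations:
Rum (methods 1·2): 0.38 vs {0.69, 0.40, 0.26, 0.25} → fail.
BD (methods 1·2): 0.80 vs {0.40, 0.69, 0.34, 0.40} → pass.
NFC (methods 1·2): 0.54 vs {0.25, 0.26, 0.40, 0.34} → pass.
1 of 3 fail.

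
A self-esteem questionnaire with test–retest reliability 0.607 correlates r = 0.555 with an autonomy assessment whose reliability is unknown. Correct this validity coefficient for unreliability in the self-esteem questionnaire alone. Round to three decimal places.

0.712

Single correction: r_c = r_obs / √r_xx = 0.555 / √0.607 = 0.555 / 0.7791 ≈ 0.712.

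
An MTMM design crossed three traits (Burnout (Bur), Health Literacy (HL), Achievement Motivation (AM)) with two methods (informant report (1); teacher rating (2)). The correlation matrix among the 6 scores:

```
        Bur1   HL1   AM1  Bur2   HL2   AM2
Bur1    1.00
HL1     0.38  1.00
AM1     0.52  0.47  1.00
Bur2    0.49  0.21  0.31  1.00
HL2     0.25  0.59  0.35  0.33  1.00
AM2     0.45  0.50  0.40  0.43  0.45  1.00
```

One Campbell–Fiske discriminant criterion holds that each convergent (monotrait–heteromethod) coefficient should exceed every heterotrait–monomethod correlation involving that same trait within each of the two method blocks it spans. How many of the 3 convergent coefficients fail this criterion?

Convergent coefficients and their comparison sets:
Bur (methods 1·2): 0.49 vs {0.38, 0.33, 0.52, 0.43} → fail.
HL (methods 1·2): 0.59 vs {0.38, 0.33, 0.47, 0.45} → pass.
AM (methods 1·2): 0.40 vs {0.52, 0.43, 0.47, 0.45} → fail.
2 of 3 fail.

2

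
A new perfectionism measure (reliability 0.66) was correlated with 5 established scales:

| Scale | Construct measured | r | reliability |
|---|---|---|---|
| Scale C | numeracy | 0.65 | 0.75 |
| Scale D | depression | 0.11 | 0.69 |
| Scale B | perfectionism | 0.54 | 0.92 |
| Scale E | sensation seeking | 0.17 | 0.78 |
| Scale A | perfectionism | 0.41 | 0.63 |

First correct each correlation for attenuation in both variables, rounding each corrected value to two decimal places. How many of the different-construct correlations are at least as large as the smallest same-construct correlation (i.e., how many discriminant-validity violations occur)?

1

Disattenuated r (r / √(r_scale · r_new)):
  Scale C (disc): 0.65 / √(0.75·0.66) = 0.92
  Scale D (disc): 0.11 / √(0.69·0.66) = 0.16
  Scale B (conv): 0.54 / √(0.92·0.66) = 0.69
  Scale E (disc): 0.17 / √(0.78·0.66) = 0.24
  Scale A (conv): 0.41 / √(0.63·0.66) = 0.64
Smallest convergent = 0.64. Discriminant values: 0.92, 0.16, 0.24; count ≥ 0.64 → 1.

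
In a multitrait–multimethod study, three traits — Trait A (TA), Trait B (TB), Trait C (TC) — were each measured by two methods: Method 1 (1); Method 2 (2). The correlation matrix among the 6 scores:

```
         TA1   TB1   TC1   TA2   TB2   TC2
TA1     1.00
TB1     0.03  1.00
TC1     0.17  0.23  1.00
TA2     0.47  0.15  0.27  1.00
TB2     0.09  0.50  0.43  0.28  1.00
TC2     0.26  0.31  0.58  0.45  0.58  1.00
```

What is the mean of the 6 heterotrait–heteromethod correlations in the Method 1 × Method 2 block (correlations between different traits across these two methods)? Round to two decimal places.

HTHM values (method 1 × method 2): 0.09, 0.26, 0.15, 0.31, 0.27, 0.43; mean = 1.51/6 = 0.25.

0.25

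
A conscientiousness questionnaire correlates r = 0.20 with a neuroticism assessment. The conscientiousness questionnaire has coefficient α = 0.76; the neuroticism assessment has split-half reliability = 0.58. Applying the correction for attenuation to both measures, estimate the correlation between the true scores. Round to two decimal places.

0.30

r_true = r_obs / √(r_xx · r_yy) = 0.20 / √(0.76 × 0.58) = 0.20 / √0.4408 = 0.20 / 0.6639 ≈ 0.30.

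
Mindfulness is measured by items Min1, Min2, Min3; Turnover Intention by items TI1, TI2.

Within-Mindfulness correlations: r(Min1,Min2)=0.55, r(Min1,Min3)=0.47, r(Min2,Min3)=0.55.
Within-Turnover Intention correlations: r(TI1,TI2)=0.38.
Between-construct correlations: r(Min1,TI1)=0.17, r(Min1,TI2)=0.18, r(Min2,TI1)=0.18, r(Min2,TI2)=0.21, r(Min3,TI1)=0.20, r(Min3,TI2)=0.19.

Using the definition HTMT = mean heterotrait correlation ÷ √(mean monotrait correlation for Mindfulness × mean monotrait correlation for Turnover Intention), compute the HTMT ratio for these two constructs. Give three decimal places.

Mean between = 1.13/6 = 0.1883.
Mean within-Min = 1.57/3 = 0.5233; mean within-TI = 0.38/1 = 0.3800.
Geometric mean = √(0.5233 × 0.3800) = 0.4459.
HTMT = 0.1883 / 0.4459 = 0.422.

0.422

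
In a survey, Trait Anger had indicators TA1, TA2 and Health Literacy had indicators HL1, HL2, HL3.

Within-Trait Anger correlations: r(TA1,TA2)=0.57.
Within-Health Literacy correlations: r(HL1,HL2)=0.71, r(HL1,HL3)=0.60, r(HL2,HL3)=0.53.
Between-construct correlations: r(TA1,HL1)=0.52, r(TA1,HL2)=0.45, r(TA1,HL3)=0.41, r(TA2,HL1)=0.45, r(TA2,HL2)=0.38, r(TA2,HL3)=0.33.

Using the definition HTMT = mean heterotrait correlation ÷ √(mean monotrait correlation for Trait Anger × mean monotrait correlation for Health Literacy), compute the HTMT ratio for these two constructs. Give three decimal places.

Mean heterotrait r = 2.54/6 = 0.4233.
Mean within-TA = 0.57/1 = 0.5700; mean within-HL = 1.84/3 = 0.6133.
Geometric mean = √(0.5700 × 0.6133) = 0.5913.
HTMT = 0.4233 / 0.5913 = 0.716.

0.716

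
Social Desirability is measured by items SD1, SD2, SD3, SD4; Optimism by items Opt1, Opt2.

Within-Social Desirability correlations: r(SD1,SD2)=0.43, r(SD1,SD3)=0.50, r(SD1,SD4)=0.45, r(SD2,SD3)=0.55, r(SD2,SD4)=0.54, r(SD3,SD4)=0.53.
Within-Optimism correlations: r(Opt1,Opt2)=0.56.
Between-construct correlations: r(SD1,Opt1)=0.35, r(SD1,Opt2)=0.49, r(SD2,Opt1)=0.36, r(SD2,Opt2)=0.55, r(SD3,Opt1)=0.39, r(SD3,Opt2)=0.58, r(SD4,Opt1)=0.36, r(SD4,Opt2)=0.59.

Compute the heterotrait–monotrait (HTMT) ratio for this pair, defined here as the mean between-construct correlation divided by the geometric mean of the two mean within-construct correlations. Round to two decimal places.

Mean between = 3.67/8 = 0.4588.
Mean within-SD = 3.00/6 = 0.5000; mean within-Opt = 0.56/1 = 0.5600.
Geometric mean = √(0.5000 × 0.5600) = 0.5292.
HTMT = 0.4588 / 0.5292 = 0.87.

0.87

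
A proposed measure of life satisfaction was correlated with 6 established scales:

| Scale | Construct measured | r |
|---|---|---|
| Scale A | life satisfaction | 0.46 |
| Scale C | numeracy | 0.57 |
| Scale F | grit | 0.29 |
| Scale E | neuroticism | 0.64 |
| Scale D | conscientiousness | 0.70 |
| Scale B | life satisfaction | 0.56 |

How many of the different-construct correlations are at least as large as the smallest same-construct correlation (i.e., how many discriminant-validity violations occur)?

3

Convergent (same construct = life satisfaction): Scale A, Scale B.
Smallest convergent = 0.46. Discriminant values: 0.57, 0.29, 0.64, 0.70; count ≥ 0.46 → 3.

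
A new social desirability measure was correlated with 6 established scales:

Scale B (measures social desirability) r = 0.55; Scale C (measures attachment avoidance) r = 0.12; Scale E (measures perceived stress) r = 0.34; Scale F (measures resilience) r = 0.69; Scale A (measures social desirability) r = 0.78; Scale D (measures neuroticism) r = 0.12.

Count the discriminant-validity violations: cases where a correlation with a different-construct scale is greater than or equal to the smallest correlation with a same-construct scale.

Convergent (same construct = social desirability): Scale B, Scale A.
Smallest convergent = 0.55. Discriminant values: 0.12, 0.34, 0.69, 0.12; count ≥ 0.55 → 1.

1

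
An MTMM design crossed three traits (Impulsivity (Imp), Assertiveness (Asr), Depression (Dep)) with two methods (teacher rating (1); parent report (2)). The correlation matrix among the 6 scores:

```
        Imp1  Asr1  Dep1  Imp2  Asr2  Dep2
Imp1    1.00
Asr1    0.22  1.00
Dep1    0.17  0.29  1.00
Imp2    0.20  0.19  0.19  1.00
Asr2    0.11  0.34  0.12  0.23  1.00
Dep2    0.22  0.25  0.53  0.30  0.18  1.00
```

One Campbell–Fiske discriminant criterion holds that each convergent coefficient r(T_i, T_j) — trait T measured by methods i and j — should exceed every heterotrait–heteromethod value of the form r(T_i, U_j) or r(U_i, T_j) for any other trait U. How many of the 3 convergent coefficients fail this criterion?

1

Each convergent coefficient versus the relevant comparison correlations:
Imp (methods 1·2): 0.20 vs {0.11, 0.19, 0.22, 0.19} → fail.
Asr (methods 1·2): 0.34 vs {0.19, 0.11, 0.25, 0.12} → pass.
Dep (methods 1·2): 0.53 vs {0.19, 0.22, 0.12, 0.25} → pass.
1 of 3 fail.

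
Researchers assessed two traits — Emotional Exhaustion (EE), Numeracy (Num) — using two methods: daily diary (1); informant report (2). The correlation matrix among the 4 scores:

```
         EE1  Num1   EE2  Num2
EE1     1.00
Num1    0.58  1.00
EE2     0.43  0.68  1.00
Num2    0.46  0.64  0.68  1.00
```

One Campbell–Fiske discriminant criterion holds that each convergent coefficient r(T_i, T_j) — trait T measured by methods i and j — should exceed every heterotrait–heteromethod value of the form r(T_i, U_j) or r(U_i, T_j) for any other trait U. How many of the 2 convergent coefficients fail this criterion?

2

Checking each validity diagonal entry against its comparison values:
EE (methods 1·2): 0.43 vs {0.46, 0.68} → fail.
Num (methods 1·2): 0.64 vs {0.68, 0.46} → fail.
2 of 2 fail.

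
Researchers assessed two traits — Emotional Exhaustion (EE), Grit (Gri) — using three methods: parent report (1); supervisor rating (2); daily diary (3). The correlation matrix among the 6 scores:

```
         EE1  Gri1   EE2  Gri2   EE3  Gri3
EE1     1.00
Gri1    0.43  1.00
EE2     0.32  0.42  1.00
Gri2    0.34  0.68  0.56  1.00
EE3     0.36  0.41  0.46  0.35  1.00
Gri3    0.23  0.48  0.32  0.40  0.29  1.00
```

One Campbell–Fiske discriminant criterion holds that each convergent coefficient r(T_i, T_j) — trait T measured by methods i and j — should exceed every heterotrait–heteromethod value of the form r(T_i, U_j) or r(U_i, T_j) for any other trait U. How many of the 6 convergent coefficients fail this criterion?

2

Each convergent coefficient versus the relevant comparison correlations:
EE (methods 1·2): 0.32 vs {0.34, 0.42} → fail.
EE (methods 1·3): 0.36 vs {0.23, 0.41} → fail.
EE (methods 2·3): 0.46 vs {0.32, 0.35} → pass.
Gri (methods 1·2): 0.68 vs {0.42, 0.34} → pass.
Gri (methods 1·3): 0.48 vs {0.41, 0.23} → pass.
Gri (methods 2·3): 0.40 vs {0.35, 0.32} → pass.
2 of 6 fail.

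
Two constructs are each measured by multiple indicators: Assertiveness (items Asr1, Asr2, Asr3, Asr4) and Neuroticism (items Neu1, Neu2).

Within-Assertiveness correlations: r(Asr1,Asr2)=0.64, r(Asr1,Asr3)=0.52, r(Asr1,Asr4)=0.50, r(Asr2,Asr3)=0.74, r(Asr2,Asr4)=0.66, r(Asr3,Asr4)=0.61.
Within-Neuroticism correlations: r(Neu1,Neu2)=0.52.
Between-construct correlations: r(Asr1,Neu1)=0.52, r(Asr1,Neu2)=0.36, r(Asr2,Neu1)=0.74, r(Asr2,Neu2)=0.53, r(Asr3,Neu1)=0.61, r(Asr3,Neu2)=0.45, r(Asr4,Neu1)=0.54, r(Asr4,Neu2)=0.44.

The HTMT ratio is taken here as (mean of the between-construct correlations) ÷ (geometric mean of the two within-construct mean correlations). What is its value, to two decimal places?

0.93

Between-construct mean = 4.19/8 = 0.5238.
Mean within-Asr = 3.67/6 = 0.6117; mean within-Neu = 0.52/1 = 0.5200.
Geometric mean = √(0.6117 × 0.5200) = 0.5640.
HTMT = 0.5238 / 0.5640 = 0.93.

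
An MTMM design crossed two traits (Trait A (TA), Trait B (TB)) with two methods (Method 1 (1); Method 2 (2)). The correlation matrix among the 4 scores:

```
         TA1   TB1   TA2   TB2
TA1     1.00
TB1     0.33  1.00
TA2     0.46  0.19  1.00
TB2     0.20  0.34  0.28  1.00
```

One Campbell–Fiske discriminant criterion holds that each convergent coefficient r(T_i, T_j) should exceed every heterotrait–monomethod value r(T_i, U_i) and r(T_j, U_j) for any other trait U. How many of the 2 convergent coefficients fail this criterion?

Convergent coefficients and their comparison sets:
TA (methods 1·2): 0.46 vs {0.33, 0.28} → pass.
TB (methods 1·2): 0.34 vs {0.33, 0.28} → pass.
0 of 2 fail.

0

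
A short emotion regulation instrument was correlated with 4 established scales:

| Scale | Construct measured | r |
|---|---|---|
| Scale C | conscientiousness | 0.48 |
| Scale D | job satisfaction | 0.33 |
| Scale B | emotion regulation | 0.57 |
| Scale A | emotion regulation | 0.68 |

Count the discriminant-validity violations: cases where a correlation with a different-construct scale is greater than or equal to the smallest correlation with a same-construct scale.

Convergent (same construct = emotion regulation): Scale B, Scale A.
Smallest convergent = 0.57. Discriminant values: 0.48, 0.33; count ≥ 0.57 → 0.

0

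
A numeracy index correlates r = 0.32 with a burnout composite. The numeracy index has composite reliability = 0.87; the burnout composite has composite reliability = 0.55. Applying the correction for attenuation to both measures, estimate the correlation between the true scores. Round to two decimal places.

r_true = r_obs / √(r_xx · r_yy) = 0.32 / √(0.87 × 0.55) = 0.32 / √0.4785 = 0.32 / 0.6917 ≈ 0.46.

0.46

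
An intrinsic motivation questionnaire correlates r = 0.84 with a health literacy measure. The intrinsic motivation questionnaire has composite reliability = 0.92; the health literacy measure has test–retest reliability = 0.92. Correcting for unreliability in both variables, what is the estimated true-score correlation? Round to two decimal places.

r_true = r_obs / √(r_xx · r_yy) = 0.84 / √(0.92 × 0.92) = 0.84 / √0.8464 = 0.84 / 0.9200 ≈ 0.91.

0.91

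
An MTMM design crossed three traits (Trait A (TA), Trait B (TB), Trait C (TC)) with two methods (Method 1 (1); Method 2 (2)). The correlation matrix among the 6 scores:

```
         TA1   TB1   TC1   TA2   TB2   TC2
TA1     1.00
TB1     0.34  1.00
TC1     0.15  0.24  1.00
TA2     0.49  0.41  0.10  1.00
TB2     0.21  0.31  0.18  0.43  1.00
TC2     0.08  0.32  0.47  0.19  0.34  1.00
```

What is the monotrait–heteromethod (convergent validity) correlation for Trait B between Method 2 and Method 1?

Same trait (TB), different methods: r(TB2, TB1) = 0.31.

0.31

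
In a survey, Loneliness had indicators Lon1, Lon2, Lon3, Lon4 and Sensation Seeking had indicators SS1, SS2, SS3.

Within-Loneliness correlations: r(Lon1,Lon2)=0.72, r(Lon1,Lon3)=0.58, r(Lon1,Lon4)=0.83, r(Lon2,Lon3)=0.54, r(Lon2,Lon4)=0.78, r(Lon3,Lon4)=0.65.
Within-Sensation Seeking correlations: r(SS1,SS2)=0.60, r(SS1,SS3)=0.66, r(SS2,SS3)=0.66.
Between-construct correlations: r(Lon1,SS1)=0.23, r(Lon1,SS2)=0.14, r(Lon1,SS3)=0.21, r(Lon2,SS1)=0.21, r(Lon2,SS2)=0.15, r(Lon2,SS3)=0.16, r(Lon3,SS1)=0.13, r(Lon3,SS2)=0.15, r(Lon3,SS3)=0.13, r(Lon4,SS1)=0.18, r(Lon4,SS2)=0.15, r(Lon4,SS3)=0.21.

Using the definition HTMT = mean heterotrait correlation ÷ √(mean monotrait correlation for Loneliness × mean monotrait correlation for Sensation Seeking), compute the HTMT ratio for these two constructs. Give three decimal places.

Between-construct mean = 2.05/12 = 0.1708.
Mean within-Lon = 4.10/6 = 0.6833; mean within-SS = 1.92/3 = 0.6400.
Geometric mean = √(0.6833 × 0.6400) = 0.6613.
HTMT = 0.1708 / 0.6613 = 0.258.

0.258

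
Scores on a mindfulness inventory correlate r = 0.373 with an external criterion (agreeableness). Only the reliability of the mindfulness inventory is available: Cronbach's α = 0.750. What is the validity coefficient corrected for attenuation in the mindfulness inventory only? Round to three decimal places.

Single correction: r_c = r_obs / √r_xx = 0.373 / √0.750 = 0.373 / 0.8660 ≈ 0.431.

0.431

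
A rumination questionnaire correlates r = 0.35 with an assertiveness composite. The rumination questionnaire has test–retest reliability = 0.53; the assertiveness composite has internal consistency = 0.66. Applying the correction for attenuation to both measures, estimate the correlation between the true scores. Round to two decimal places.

0.59

r_true = r_obs / √(r_xx · r_yy) = 0.35 / √(0.53 × 0.66) = 0.35 / √0.3498 = 0.35 / 0.5914 ≈ 0.59.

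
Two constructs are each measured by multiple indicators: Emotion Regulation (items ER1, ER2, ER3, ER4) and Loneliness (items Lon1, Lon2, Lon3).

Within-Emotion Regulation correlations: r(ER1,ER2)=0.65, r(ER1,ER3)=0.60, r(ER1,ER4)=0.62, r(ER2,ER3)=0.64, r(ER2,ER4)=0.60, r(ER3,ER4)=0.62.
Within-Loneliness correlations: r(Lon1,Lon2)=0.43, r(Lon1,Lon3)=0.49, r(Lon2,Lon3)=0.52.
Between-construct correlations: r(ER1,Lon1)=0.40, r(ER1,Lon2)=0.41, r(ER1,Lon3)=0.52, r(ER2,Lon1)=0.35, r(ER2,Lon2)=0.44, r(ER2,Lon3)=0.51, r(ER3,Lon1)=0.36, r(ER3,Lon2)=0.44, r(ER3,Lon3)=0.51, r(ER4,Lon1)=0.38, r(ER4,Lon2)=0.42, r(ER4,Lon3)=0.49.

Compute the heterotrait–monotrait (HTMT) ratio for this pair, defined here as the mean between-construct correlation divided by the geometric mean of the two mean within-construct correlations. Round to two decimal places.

0.80

Mean heterotrait r = 5.23/12 = 0.4358.
Mean within-ER = 3.73/6 = 0.6217; mean within-Lon = 1.44/3 = 0.4800.
Geometric mean = √(0.6217 × 0.4800) = 0.5463.
HTMT = 0.4358 / 0.5463 = 0.80.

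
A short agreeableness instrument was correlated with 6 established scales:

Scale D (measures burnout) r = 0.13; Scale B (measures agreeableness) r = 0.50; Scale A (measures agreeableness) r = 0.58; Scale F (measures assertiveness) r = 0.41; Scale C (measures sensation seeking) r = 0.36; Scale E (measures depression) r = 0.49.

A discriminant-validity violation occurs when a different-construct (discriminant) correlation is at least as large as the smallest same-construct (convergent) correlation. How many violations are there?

0

Convergent (same construct = agreeableness): Scale B, Scale A.
Smallest convergent = 0.50. Discriminant values: 0.13, 0.41, 0.36, 0.49; count ≥ 0.50 → 0.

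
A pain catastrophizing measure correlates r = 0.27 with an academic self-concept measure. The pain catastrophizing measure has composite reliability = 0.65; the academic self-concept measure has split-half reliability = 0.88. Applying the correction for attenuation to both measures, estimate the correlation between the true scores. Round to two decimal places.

r_true = r_obs / √(r_xx · r_yy) = 0.27 / √(0.65 × 0.88) = 0.27 / √0.5720 = 0.27 / 0.7563 ≈ 0.36.

0.36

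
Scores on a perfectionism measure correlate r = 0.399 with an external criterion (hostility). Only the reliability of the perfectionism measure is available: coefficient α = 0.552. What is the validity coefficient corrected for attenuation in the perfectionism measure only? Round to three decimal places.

Single correction: r_c = r_obs / √r_xx = 0.399 / √0.552 = 0.399 / 0.7430 ≈ 0.537.

0.537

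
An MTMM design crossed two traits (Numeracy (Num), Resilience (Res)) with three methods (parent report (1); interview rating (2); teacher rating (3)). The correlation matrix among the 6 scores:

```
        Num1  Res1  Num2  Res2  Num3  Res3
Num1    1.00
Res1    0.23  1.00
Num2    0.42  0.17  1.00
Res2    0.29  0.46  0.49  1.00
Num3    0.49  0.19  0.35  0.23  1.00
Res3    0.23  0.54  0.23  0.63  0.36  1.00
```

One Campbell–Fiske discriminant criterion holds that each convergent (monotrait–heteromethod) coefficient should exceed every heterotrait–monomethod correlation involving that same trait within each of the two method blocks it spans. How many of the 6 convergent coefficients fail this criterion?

Each convergent coefficient versus the relevant comparison correlations:
Num (methods 1·2): 0.42 vs {0.23, 0.49} → fail.
Num (methods 1·3): 0.49 vs {0.23, 0.36} → pass.
Num (methods 2·3): 0.35 vs {0.49, 0.36} → fail.
Res (methods 1·2): 0.46 vs {0.23, 0.49} → fail.
Res (methods 1·3): 0.54 vs {0.23, 0.36} → pass.
Res (methods 2·3): 0.63 vs {0.49, 0.36} → pass.
3 of 6 fail.

3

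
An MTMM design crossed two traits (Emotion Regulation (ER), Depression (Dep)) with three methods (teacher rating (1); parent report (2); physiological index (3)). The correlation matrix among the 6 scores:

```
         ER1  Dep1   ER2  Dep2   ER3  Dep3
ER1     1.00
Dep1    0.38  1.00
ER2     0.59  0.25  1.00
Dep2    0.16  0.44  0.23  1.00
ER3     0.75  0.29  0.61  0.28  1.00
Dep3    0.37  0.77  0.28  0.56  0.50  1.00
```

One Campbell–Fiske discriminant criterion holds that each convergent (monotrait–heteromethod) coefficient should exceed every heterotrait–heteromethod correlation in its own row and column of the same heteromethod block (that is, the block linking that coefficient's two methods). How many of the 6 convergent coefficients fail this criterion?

0

Checking each validity diagonal entry against its comparison values:
ER (methods 1·2): 0.59 vs {0.16, 0.25} → pass.
ER (methods 1·3): 0.75 vs {0.37, 0.29} → pass.
ER (methods 2·3): 0.61 vs {0.28, 0.28} → pass.
Dep (methods 1·2): 0.44 vs {0.25, 0.16} → pass.
Dep (methods 1·3): 0.77 vs {0.29, 0.37} → pass.
Dep (methods 2·3): 0.56 vs {0.28, 0.28} → pass.
0 of 6 fail.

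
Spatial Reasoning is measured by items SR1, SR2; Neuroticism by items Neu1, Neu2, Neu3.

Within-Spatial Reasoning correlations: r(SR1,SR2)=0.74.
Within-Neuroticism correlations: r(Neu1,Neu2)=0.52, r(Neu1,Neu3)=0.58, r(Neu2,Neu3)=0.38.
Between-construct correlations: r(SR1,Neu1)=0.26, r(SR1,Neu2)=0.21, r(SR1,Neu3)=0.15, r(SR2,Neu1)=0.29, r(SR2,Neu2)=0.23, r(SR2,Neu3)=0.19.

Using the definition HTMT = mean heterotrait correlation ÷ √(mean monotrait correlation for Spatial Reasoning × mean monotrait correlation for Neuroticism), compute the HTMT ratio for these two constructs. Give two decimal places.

0.37

Mean heterotrait r = 1.33/6 = 0.2217.
Mean within-SR = 0.74/1 = 0.7400; mean within-Neu = 1.48/3 = 0.4933.
Geometric mean = √(0.7400 × 0.4933) = 0.6042.
HTMT = 0.2217 / 0.6042 = 0.37.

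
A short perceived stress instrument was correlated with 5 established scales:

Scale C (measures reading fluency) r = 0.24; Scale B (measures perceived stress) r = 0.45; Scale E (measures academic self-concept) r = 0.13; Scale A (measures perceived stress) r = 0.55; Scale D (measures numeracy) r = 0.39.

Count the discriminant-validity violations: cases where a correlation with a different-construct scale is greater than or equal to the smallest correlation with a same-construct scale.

0

Convergent (same construct = perceived stress): Scale B, Scale A.
Smallest convergent = 0.45. Discriminant values: 0.24, 0.13, 0.39; count ≥ 0.45 → 0.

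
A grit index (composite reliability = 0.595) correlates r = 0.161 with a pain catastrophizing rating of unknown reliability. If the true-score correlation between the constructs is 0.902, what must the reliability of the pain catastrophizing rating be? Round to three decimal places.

r_true = r_obs / √(r_xx · r_yy) ⇒ 0.902 = 0.161 / √(0.595 · r_yy).
√(0.595 · r_yy) = 0.161 / 0.902 = 0.1785; 0.595 · r_yy = 0.0319; r_yy = 0.0319 / 0.595 ≈ 0.054.

0.054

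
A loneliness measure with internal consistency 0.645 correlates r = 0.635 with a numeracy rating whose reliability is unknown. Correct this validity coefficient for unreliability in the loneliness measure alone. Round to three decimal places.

0.791

Single correction: r_c = r_obs / √r_xx = 0.635 / √0.645 = 0.635 / 0.8031 ≈ 0.791.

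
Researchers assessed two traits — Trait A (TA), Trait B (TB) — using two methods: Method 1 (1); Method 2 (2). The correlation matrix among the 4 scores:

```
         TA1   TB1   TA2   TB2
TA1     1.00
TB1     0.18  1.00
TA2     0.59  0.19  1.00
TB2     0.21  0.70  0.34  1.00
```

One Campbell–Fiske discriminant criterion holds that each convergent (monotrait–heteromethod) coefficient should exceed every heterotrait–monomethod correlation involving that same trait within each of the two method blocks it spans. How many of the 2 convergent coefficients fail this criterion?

Convergent coefficients and their comparison sets:
TA (methods 1·2): 0.59 vs {0.18, 0.34} → pass.
TB (methods 1·2): 0.70 vs {0.18, 0.34} → pass.
0 of 2 fail.

0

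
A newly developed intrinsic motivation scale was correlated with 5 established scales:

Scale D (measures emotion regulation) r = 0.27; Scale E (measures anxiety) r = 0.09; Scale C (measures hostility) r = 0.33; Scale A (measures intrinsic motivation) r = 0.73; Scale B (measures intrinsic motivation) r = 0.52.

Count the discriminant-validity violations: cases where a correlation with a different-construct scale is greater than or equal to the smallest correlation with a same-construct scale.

Convergent (same construct = intrinsic motivation): Scale A, Scale B.
Smallest convergent = 0.52. Discriminant values: 0.27, 0.09, 0.33; count ≥ 0.52 → 0.

0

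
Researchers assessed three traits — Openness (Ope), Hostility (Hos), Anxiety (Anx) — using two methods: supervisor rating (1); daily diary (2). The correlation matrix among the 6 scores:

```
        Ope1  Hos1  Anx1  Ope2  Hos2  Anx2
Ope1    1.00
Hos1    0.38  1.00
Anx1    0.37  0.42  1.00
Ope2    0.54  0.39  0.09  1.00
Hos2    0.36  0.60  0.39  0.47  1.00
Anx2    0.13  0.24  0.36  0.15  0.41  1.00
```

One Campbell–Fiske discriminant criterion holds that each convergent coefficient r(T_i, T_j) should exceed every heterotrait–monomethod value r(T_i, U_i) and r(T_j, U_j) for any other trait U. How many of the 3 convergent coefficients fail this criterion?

Each convergent coefficient versus the relevant comparison correlations:
Ope (methods 1·2): 0.54 vs {0.38, 0.47, 0.37, 0.15} → pass.
Hos (methods 1·2): 0.60 vs {0.38, 0.47, 0.42, 0.41} → pass.
Anx (methods 1·2): 0.36 vs {0.37, 0.15, 0.42, 0.41} → fail.
1 of 3 fail.

1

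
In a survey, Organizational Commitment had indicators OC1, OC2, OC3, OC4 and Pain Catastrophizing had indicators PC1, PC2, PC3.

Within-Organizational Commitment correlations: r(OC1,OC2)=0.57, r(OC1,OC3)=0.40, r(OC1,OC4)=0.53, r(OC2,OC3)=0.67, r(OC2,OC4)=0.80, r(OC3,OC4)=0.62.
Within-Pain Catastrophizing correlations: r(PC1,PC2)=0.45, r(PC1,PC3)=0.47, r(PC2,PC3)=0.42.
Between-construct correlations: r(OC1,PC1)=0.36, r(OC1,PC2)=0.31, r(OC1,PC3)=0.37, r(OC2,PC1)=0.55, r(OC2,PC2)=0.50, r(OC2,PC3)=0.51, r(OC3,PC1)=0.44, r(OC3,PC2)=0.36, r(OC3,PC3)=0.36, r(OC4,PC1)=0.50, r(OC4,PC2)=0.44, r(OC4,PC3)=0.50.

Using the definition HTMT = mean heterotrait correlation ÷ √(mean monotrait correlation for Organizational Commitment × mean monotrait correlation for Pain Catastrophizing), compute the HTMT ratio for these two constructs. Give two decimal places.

0.84

Mean heterotrait r = 5.20/12 = 0.4333.
Mean within-OC = 3.59/6 = 0.5983; mean within-PC = 1.34/3 = 0.4467.
Geometric mean = √(0.5983 × 0.4467) = 0.5170.
HTMT = 0.4333 / 0.5170 = 0.84.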